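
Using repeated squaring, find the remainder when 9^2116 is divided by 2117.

9^1 ≡ 9 (mod 2117)
9^2 ≡ 9^2 = 81 ≡ 81 (mod 2117)
9^4 ≡ 81^2 = 6561 ≡ 210 (mod 2117)
9^8 ≡ 210^2 = 44100 ≡ 1760 (mod 2117)
9^16 ≡ 1760^2 = 3097600 ≡ 429 (mod 2117)
9^32 ≡ 429^2 = 184041 ≡ 1979 (mod 2117)
9^64 ≡ 1979^2 = 3916441 ≡ 2108 (mod 2117)
9^128 ≡ 2108^2 = 4443664 ≡ 81 (mod 2117)
9^256 ≡ 81^2 = 6561 ≡ 210 (mod 2117)
9^512 ≡ 210^2 = 44100 ≡ 1760 (mod 2117)
9^1024 ≡ 1760^2 = 3097600 ≡ 429 (mod 2117)
9^2048 ≡ 429^2 = 184041 ≡ 1979 (mod 2117)
2116 = 2048 + 64 + 4 in binary powers of 2.
So 9^2116 ≡ 1979 · 2108 · 210 ≡ 429 (mod 2117).
Since 429 ≠ 1, base 9 is a Fermat witness: 2117 is composite.

429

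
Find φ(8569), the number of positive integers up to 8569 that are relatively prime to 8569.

7200

Factor: 8569 = 11 · 19 · 41.
φ(8569) = (11−1) · (19−1) · (41−1) = 10 · 18 · 40 = 7200.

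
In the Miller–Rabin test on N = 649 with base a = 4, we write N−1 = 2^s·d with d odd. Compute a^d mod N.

649 − 1 = 648 = 2^3 · 81, so d = 81.
4^1 ≡ 4 (mod 649)
4^2 ≡ 4^2 = 16 ≡ 16 (mod 649)
4^4 ≡ 16^2 = 256 ≡ 256 (mod 649)
4^8 ≡ 256^2 = 65536 ≡ 636 (mod 649)
4^16 ≡ 636^2 = 404496 ≡ 169 (mod 649)
4^32 ≡ 169^2 = 28561 ≡ 5 (mod 649)
4^64 ≡ 5^2 = 25 ≡ 25 (mod 649)
81 = 64 + 16 + 1 in binary powers of 2.
So 4^81 ≡ 25 · 169 · 4 ≡ 26 (mod 649).
Squaring chain: 26 → 27 → 80; never reaches −1, so base 4 is a Miller–Rabin witness that 649 is composite.

26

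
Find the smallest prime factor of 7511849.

53

7511849 is odd.
Digit sum 35, not divisible by 3.
Ends in 9: not divisible by 5.
7: 7511849 = 7·1073121 + 2
11: 7511849 = 11·682895 + 4
13: 7511849 = 13·577834 + 7
17: 7511849 = 17·441873 + 8
19: 7511849 = 19·395360 + 9
23: 7511849 = 23·326602 + 3
29: 7511849 = 29·259029 + 8
31: 7511849 = 31·242317 + 22
37: 7511849 = 37·203022 + 35
41: 7511849 = 41·183215 + 34
43: 7511849 = 43·174694 + 7
47: 7511849 = 47·159826 + 27
53: 7511849 = 53·141733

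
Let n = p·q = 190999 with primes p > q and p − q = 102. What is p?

491

Since p = q + 102, we have 190999 = q(q + 102), so q² + 102q − 190999 = 0.
Discriminant: 102² + 4·190999 = 10404 + 763996 = 774400; √774400 = 880.
q = (−102 + 880)/2 = 389, and p = q + 102 = 491.
Check: 389 · 491 = 190999.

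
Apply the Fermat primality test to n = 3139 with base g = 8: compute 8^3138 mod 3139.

8^1 ≡ 8 (mod 3139)
8^2 ≡ 8^2 = 64 ≡ 64 (mod 3139)
8^4 ≡ 64^2 = 4096 ≡ 957 (mod 3139)
8^8 ≡ 957^2 = 915849 ≡ 2400 (mod 3139)
8^16 ≡ 2400^2 = 5760000 ≡ 3074 (mod 3139)
8^32 ≡ 3074^2 = 9449476 ≡ 1086 (mod 3139)
8^64 ≡ 1086^2 = 1179396 ≡ 2271 (mod 3139)
8^128 ≡ 2271^2 = 5157441 ≡ 64 (mod 3139)
8^256 ≡ 64^2 = 4096 ≡ 957 (mod 3139)
8^512 ≡ 957^2 = 915849 ≡ 2400 (mod 3139)
8^1024 ≡ 2400^2 = 5760000 ≡ 3074 (mod 3139)
8^2048 ≡ 3074^2 = 9449476 ≡ 1086 (mod 3139)
3138 = 2048 + 1024 + 64 + 2 in binary powers of 2.
So 8^3138 ≡ 1086 · 3074 · 2271 · 64 ≡ 1096 (mod 3139).
Since 1096 ≠ 1, base 8 is a Fermat witness: 3139 is composite.

1096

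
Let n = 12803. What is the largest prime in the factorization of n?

59

12803 = 7 · 1829
1829 = 31 · 59
59 is prime.
So 12803 = 7 · 31 · 59; the largest prime factor is 59.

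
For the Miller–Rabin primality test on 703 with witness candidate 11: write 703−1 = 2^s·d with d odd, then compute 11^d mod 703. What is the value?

628

703 − 1 = 702 = 2^1 · 351, so d = 351.
11^1 ≡ 11 (mod 703)
11^2 ≡ 11^2 = 121 ≡ 121 (mod 703)
11^4 ≡ 121^2 = 14641 ≡ 581 (mod 703)
11^8 ≡ 581^2 = 337561 ≡ 121 (mod 703)
11^16 ≡ 121^2 = 14641 ≡ 581 (mod 703)
11^32 ≡ 581^2 = 337561 ≡ 121 (mod 703)
11^64 ≡ 121^2 = 14641 ≡ 581 (mod 703)
11^128 ≡ 581^2 = 337561 ≡ 121 (mod 703)
11^256 ≡ 121^2 = 14641 ≡ 581 (mod 703)
351 = 256 + 64 + 16 + 8 + 4 + 2 + 1 in binary powers of 2.
So 11^351 ≡ 581 · 581 · 581 · 121 · 581 · 121 · 11 ≡ 628 (mod 703).
Squaring chain: 628; never reaches −1, so base 11 is a Miller–Rabin witness that 703 is composite.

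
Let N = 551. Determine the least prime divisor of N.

551 is odd.
Digit sum 11, not divisible by 3.
Ends in 1: not divisible by 5.
7: 551 = 7·78 + 5
11: 551 = 11·50 + 1
13: 551 = 13·42 + 5
17: 551 = 17·32 + 7
19: 551 = 19·29

19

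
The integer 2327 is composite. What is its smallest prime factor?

2327 is odd.
Digit sum 14, not divisible by 3.
Ends in 7: not divisible by 5.
7: 2327 = 7·332 + 3
11: 2327 = 11·211 + 6
13: 2327 = 13·179

13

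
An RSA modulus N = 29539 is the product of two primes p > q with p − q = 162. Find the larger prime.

271

Since p = q + 162, we have 29539 = q(q + 162), so q² + 162q − 29539 = 0.
Discriminant: 162² + 4·29539 = 26244 + 118156 = 144400; √144400 = 380.
q = (−162 + 380)/2 = 109, and p = q + 162 = 271.
Check: 109 · 271 = 29539.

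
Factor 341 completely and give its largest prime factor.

31

341 = 11 · 31
31 is prime.
So 341 = 11 · 31; the largest prime factor is 31.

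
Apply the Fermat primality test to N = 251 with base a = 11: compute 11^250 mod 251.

1

11^1 ≡ 11 (mod 251)
11^2 ≡ 11^2 = 121 ≡ 121 (mod 251)
11^4 ≡ 121^2 = 14641 ≡ 83 (mod 251)
11^8 ≡ 83^2 = 6889 ≡ 112 (mod 251)
11^16 ≡ 112^2 = 12544 ≡ 245 (mod 251)
11^32 ≡ 245^2 = 60025 ≡ 36 (mod 251)
11^64 ≡ 36^2 = 1296 ≡ 41 (mod 251)
11^128 ≡ 41^2 = 1681 ≡ 175 (mod 251)
250 = 128 + 64 + 32 + 16 + 8 + 2 in binary powers of 2.
So 11^250 ≡ 175 · 41 · 36 · 245 · 112 · 121 ≡ 1 (mod 251).
Since the result is 1, base 11 gives no evidence that 251 is composite.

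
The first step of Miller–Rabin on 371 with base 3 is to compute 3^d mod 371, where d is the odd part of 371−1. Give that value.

26

371 − 1 = 370 = 2^1 · 185, so d = 185.
3^1 ≡ 3 (mod 371)
3^2 ≡ 3^2 = 9 ≡ 9 (mod 371)
3^4 ≡ 9^2 = 81 ≡ 81 (mod 371)
3^8 ≡ 81^2 = 6561 ≡ 254 (mod 371)
3^16 ≡ 254^2 = 64516 ≡ 333 (mod 371)
3^32 ≡ 333^2 = 110889 ≡ 331 (mod 371)
3^64 ≡ 331^2 = 109561 ≡ 116 (mod 371)
3^128 ≡ 116^2 = 13456 ≡ 100 (mod 371)
185 = 128 + 32 + 16 + 8 + 1 in binary powers of 2.
So 3^185 ≡ 100 · 331 · 333 · 254 · 3 ≡ 26 (mod 371).
Squaring chain: 26; never reaches −1, so base 3 is a Miller–Rabin witness that 371 is composite.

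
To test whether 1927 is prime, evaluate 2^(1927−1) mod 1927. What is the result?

1540

2^1 ≡ 2 (mod 1927)
2^2 ≡ 2^2 = 4 ≡ 4 (mod 1927)
2^4 ≡ 4^2 = 16 ≡ 16 (mod 1927)
2^8 ≡ 16^2 = 256 ≡ 256 (mod 1927)
2^16 ≡ 256^2 = 65536 ≡ 18 (mod 1927)
2^32 ≡ 18^2 = 324 ≡ 324 (mod 1927)
2^64 ≡ 324^2 = 104976 ≡ 918 (mod 1927)
2^128 ≡ 918^2 = 842724 ≡ 625 (mod 1927)
2^256 ≡ 625^2 = 390625 ≡ 1371 (mod 1927)
2^512 ≡ 1371^2 = 1879641 ≡ 816 (mod 1927)
2^1024 ≡ 816^2 = 665856 ≡ 1041 (mod 1927)
1926 = 1024 + 512 + 256 + 128 + 4 + 2 in binary powers of 2.
So 2^1926 ≡ 1041 · 816 · 1371 · 625 · 16 · 4 ≡ 1540 (mod 1927).
Since 1540 ≠ 1, base 2 is a Fermat witness: 1927 is composite.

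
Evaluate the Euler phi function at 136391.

Factor: 136391 = 17 · 71 · 113.
φ(136391) = (17−1) · (71−1) · (113−1) = 16 · 70 · 112 = 125440.

125440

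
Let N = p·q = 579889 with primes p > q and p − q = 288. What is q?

631

Since p = q + 288, we have 579889 = q(q + 288), so q² + 288q − 579889 = 0.
Discriminant: 288² + 4·579889 = 82944 + 2319556 = 2402500; √2402500 = 1550.
q = (−288 + 1550)/2 = 631, and p = q + 288 = 919.
Check: 631 · 919 = 579889.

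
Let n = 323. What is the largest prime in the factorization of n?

323 = 17 · 19
19 is prime.
So 323 = 17 · 19; the largest prime factor is 19.

19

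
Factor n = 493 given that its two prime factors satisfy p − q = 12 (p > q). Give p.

29

Since p = q + 12, we have 493 = q(q + 12), so q² + 12q − 493 = 0.
Discriminant: 12² + 4·493 = 144 + 1972 = 2116; √2116 = 46.
q = (−12 + 46)/2 = 17, and p = q + 12 = 29.
Check: 17 · 29 = 493.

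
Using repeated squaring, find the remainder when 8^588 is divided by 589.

8^1 ≡ 8 (mod 589)
8^2 ≡ 8^2 = 64 ≡ 64 (mod 589)
8^4 ≡ 64^2 = 4096 ≡ 562 (mod 589)
8^8 ≡ 562^2 = 315844 ≡ 140 (mod 589)
8^16 ≡ 140^2 = 19600 ≡ 163 (mod 589)
8^32 ≡ 163^2 = 26569 ≡ 64 (mod 589)
8^64 ≡ 64^2 = 4096 ≡ 562 (mod 589)
8^128 ≡ 562^2 = 315844 ≡ 140 (mod 589)
8^256 ≡ 140^2 = 19600 ≡ 163 (mod 589)
8^512 ≡ 163^2 = 26569 ≡ 64 (mod 589)
588 = 512 + 64 + 8 + 4 in binary powers of 2.
So 8^588 ≡ 64 · 562 · 140 · 562 ≡ 419 (mod 589).
Since 419 ≠ 1, base 8 is a Fermat witness: 589 is composite.

419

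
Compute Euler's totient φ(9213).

Factor: 9213 = 3 · 37 · 83.
φ(9213) = (3−1) · (37−1) · (83−1) = 2 · 36 · 82 = 5904.

5904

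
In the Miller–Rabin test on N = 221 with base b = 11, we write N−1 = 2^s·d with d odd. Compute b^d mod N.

221 − 1 = 220 = 2^2 · 55, so d = 55.
11^1 ≡ 11 (mod 221)
11^2 ≡ 11^2 = 121 ≡ 121 (mod 221)
11^4 ≡ 121^2 = 14641 ≡ 55 (mod 221)
11^8 ≡ 55^2 = 3025 ≡ 152 (mod 221)
11^16 ≡ 152^2 = 23104 ≡ 120 (mod 221)
11^32 ≡ 120^2 = 14400 ≡ 35 (mod 221)
55 = 32 + 16 + 4 + 2 + 1 in binary powers of 2.
So 11^55 ≡ 35 · 120 · 55 · 121 · 11 ≡ 54 (mod 221).
Squaring chain: 54 → 43; never reaches −1, so base 11 is a Miller–Rabin witness that 221 is composite.

54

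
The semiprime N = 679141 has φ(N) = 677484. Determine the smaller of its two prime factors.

φ(n) = (p−1)(q−1) = n − (p+q) + 1, so p + q = 679141 − 677484 + 1 = 1658.
p and q are the roots of t² − 1658t + 679141 = 0.
Discriminant: 1658² − 4·679141 = 2748964 − 2716564 = 32400; √32400 = 180.
q = (1658 − 180)/2 = 739, p = (1658 + 180)/2 = 919.
Check: 739 · 919 = 679141.

739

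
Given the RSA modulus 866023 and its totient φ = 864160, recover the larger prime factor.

φ(n) = (p−1)(q−1) = n − (p+q) + 1, so p + q = 866023 − 864160 + 1 = 1864.
p and q are the roots of t² − 1864t + 866023 = 0.
Discriminant: 1864² − 4·866023 = 3474496 − 3464092 = 10404; √10404 = 102.
q = (1864 − 102)/2 = 881, p = (1864 + 102)/2 = 983.
Check: 881 · 983 = 866023.

983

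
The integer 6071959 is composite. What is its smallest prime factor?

6071959 is odd.
Digit sum 37, not divisible by 3.
Ends in 9: not divisible by 5.
7: 6071959 = 7·867422 + 5
11: 6071959 = 11·551996 + 3
13: 6071959 = 13·467073 + 10
17: 6071959 = 17·357174 + 1
19: 6071959 = 19·319576 + 15
23: 6071959 = 23·263998 + 5
29: 6071959 = 29·209377 + 26
31: 6071959 = 31·195869 + 20
37: 6071959 = 37·164107

37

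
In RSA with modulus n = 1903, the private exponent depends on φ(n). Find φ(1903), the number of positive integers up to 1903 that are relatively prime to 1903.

Factor: 1903 = 11 · 173.
φ(1903) = (11−1) · (173−1) = 10 · 172 = 1720.

1720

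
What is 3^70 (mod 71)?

1

3^1 ≡ 3 (mod 71)
3^2 ≡ 3^2 = 9 ≡ 9 (mod 71)
3^4 ≡ 9^2 = 81 ≡ 10 (mod 71)
3^8 ≡ 10^2 = 100 ≡ 29 (mod 71)
3^16 ≡ 29^2 = 841 ≡ 60 (mod 71)
3^32 ≡ 60^2 = 3600 ≡ 50 (mod 71)
3^64 ≡ 50^2 = 2500 ≡ 15 (mod 71)
70 = 64 + 4 + 2 in binary powers of 2.
So 3^70 ≡ 15 · 10 · 9 ≡ 1 (mod 71).
Since the result is 1, base 3 gives no evidence that 71 is composite.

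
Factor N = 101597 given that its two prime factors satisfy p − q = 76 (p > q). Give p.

359

Since p = q + 76, we have 101597 = q(q + 76), so q² + 76q − 101597 = 0.
Discriminant: 76² + 4·101597 = 5776 + 406388 = 412164; √412164 = 642.
q = (−76 + 642)/2 = 283, and p = q + 76 = 359.
Check: 283 · 359 = 101597.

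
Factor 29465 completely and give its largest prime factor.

29465 = 5 · 5893
5893 = 71 · 83
83 is prime.
So 29465 = 5 · 71 · 83; the largest prime factor is 83.

83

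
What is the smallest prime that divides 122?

122 is even: 2 divides it.

2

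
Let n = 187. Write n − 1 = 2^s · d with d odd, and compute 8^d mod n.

94

187 − 1 = 186 = 2^1 · 93, so d = 93.
8^1 ≡ 8 (mod 187)
8^2 ≡ 8^2 = 64 ≡ 64 (mod 187)
8^4 ≡ 64^2 = 4096 ≡ 169 (mod 187)
8^8 ≡ 169^2 = 28561 ≡ 137 (mod 187)
8^16 ≡ 137^2 = 18769 ≡ 69 (mod 187)
8^32 ≡ 69^2 = 4761 ≡ 86 (mod 187)
8^64 ≡ 86^2 = 7396 ≡ 103 (mod 187)
93 = 64 + 16 + 8 + 4 + 1 in binary powers of 2.
So 8^93 ≡ 103 · 69 · 137 · 169 · 8 ≡ 94 (mod 187).
Squaring chain: 94; never reaches −1, so base 8 is a Miller–Rabin witness that 187 is composite.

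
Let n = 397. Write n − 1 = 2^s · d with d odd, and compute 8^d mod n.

397 − 1 = 396 = 2^2 · 99, so d = 99.
8^1 ≡ 8 (mod 397)
8^2 ≡ 8^2 = 64 ≡ 64 (mod 397)
8^4 ≡ 64^2 = 4096 ≡ 126 (mod 397)
8^8 ≡ 126^2 = 15876 ≡ 393 (mod 397)
8^16 ≡ 393^2 = 154449 ≡ 16 (mod 397)
8^32 ≡ 16^2 = 256 ≡ 256 (mod 397)
8^64 ≡ 256^2 = 65536 ≡ 31 (mod 397)
99 = 64 + 32 + 2 + 1 in binary powers of 2.
So 8^99 ≡ 31 · 256 · 64 · 8 ≡ 334 (mod 397).
Squaring chain: 334 → 396; reaches −1, so base 8 does not prove 397 composite.

334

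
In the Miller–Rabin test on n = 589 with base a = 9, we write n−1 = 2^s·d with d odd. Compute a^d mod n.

64

589 − 1 = 588 = 2^2 · 147, so d = 147.
9^1 ≡ 9 (mod 589)
9^2 ≡ 9^2 = 81 ≡ 81 (mod 589)
9^4 ≡ 81^2 = 6561 ≡ 82 (mod 589)
9^8 ≡ 82^2 = 6724 ≡ 245 (mod 589)
9^16 ≡ 245^2 = 60025 ≡ 536 (mod 589)
9^32 ≡ 536^2 = 287296 ≡ 453 (mod 589)
9^64 ≡ 453^2 = 205209 ≡ 237 (mod 589)
9^128 ≡ 237^2 = 56169 ≡ 214 (mod 589)
147 = 128 + 16 + 2 + 1 in binary powers of 2.
So 9^147 ≡ 214 · 536 · 81 · 9 ≡ 64 (mod 589).
Squaring chain: 64 → 562; never reaches −1, so base 9 is a Miller–Rabin witness that 589 is composite.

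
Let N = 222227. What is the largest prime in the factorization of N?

97

222227 = 29 · 7663
7663 = 79 · 97
97 is prime.
So 222227 = 29 · 79 · 97; the largest prime factor is 97.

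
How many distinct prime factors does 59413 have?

3

59413 = 19 · 3127
3127 = 53 · 59
59413 = 19 · 53 · 59, which has 3 distinct prime factors.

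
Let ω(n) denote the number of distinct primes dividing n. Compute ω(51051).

5

51051 = 3 · 17017
17017 = 7 · 2431
2431 = 11 · 221
221 = 13 · 17
51051 = 3 · 7 · 11 · 13 · 17, which has 5 distinct prime factors.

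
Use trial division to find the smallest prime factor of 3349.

17

3349 is odd.
Digit sum 19, not divisible by 3.
Ends in 9: not divisible by 5.
7: 3349 = 7·478 + 3
11: 3349 = 11·304 + 5
13: 3349 = 13·257 + 8
17: 3349 = 17·197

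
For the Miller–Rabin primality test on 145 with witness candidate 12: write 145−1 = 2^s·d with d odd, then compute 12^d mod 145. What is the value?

145 − 1 = 144 = 2^4 · 9, so d = 9.
12^1 ≡ 12 (mod 145)
12^2 ≡ 12^2 = 144 ≡ 144 (mod 145)
12^4 ≡ 144^2 = 20736 ≡ 1 (mod 145)
12^8 ≡ 1^2 = 1 ≡ 1 (mod 145)
9 = 8 + 1 in binary powers of 2.
So 12^9 ≡ 1 · 12 ≡ 12 (mod 145).
Squaring chain: 12 → 144 → 1 → 1; reaches −1, so base 12 does not prove 145 composite.

12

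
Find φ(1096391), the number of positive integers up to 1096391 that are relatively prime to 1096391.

1064448

Factor: 1096391 = 89 · 97 · 127.
φ(1096391) = (89−1) · (97−1) · (127−1) = 88 · 96 · 126 = 1064448.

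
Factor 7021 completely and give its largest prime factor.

59

7021 = 7 · 1003
1003 = 17 · 59
59 is prime.
So 7021 = 7 · 17 · 59; the largest prime factor is 59.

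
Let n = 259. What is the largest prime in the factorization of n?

259 = 7 · 37
37 is prime.
So 259 = 7 · 37; the largest prime factor is 37.

37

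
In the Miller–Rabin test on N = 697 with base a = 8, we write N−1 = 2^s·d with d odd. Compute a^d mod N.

697 − 1 = 696 = 2^3 · 87, so d = 87.
8^1 ≡ 8 (mod 697)
8^2 ≡ 8^2 = 64 ≡ 64 (mod 697)
8^4 ≡ 64^2 = 4096 ≡ 611 (mod 697)
8^8 ≡ 611^2 = 373321 ≡ 426 (mod 697)
8^16 ≡ 426^2 = 181476 ≡ 256 (mod 697)
8^32 ≡ 256^2 = 65536 ≡ 18 (mod 697)
8^64 ≡ 18^2 = 324 ≡ 324 (mod 697)
87 = 64 + 16 + 4 + 2 + 1 in binary powers of 2.
So 8^87 ≡ 324 · 256 · 611 · 64 · 8 ≡ 576 (mod 697).
Squaring chain: 576 → 4 → 16; never reaches −1, so base 8 is a Miller–Rabin witness that 697 is composite.

576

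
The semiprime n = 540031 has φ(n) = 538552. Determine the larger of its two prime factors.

827

φ(n) = (p−1)(q−1) = n − (p+q) + 1, so p + q = 540031 − 538552 + 1 = 1480.
p and q are the roots of t² − 1480t + 540031 = 0.
Discriminant: 1480² − 4·540031 = 2190400 − 2160124 = 30276; √30276 = 174.
q = (1480 − 174)/2 = 653, p = (1480 + 174)/2 = 827.
Check: 653 · 827 = 540031.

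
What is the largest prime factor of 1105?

17

1105 = 5 · 221
221 = 13 · 17
17 is prime.
So 1105 = 5 · 13 · 17; the largest prime factor is 17.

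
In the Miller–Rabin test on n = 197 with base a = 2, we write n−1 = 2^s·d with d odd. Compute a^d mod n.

197 − 1 = 196 = 2^2 · 49, so d = 49.
2^1 ≡ 2 (mod 197)
2^2 ≡ 2^2 = 4 ≡ 4 (mod 197)
2^4 ≡ 4^2 = 16 ≡ 16 (mod 197)
2^8 ≡ 16^2 = 256 ≡ 59 (mod 197)
2^16 ≡ 59^2 = 3481 ≡ 132 (mod 197)
2^32 ≡ 132^2 = 17424 ≡ 88 (mod 197)
49 = 32 + 16 + 1 in binary powers of 2.
So 2^49 ≡ 88 · 132 · 2 ≡ 183 (mod 197).
Squaring chain: 183 → 196; reaches −1, so base 2 does not prove 197 composite.

183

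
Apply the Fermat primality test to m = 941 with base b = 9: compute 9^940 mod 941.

9^1 ≡ 9 (mod 941)
9^2 ≡ 9^2 = 81 ≡ 81 (mod 941)
9^4 ≡ 81^2 = 6561 ≡ 915 (mod 941)
9^8 ≡ 915^2 = 837225 ≡ 676 (mod 941)
9^16 ≡ 676^2 = 456976 ≡ 591 (mod 941)
9^32 ≡ 591^2 = 349281 ≡ 170 (mod 941)
9^64 ≡ 170^2 = 28900 ≡ 670 (mod 941)
9^128 ≡ 670^2 = 448900 ≡ 43 (mod 941)
9^256 ≡ 43^2 = 1849 ≡ 908 (mod 941)
9^512 ≡ 908^2 = 824464 ≡ 148 (mod 941)
940 = 512 + 256 + 128 + 32 + 8 + 4 in binary powers of 2.
So 9^940 ≡ 148 · 908 · 43 · 170 · 676 · 915 ≡ 1 (mod 941).
Since the result is 1, base 9 gives no evidence that 941 is composite.

1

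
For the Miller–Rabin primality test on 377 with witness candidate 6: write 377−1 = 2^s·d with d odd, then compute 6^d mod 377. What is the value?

377 − 1 = 376 = 2^3 · 47, so d = 47.
6^1 ≡ 6 (mod 377)
6^2 ≡ 6^2 = 36 ≡ 36 (mod 377)
6^4 ≡ 36^2 = 1296 ≡ 165 (mod 377)
6^8 ≡ 165^2 = 27225 ≡ 81 (mod 377)
6^16 ≡ 81^2 = 6561 ≡ 152 (mod 377)
6^32 ≡ 152^2 = 23104 ≡ 107 (mod 377)
47 = 32 + 8 + 4 + 2 + 1 in binary powers of 2.
So 6^47 ≡ 107 · 81 · 165 · 36 · 6 ≡ 323 (mod 377).
Squaring chain: 323 → 277 → 198; never reaches −1, so base 6 is a Miller–Rabin witness that 377 is composite.

323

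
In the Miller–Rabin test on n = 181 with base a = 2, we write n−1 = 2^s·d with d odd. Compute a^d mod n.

162

181 − 1 = 180 = 2^2 · 45, so d = 45.
2^1 ≡ 2 (mod 181)
2^2 ≡ 2^2 = 4 ≡ 4 (mod 181)
2^4 ≡ 4^2 = 16 ≡ 16 (mod 181)
2^8 ≡ 16^2 = 256 ≡ 75 (mod 181)
2^16 ≡ 75^2 = 5625 ≡ 14 (mod 181)
2^32 ≡ 14^2 = 196 ≡ 15 (mod 181)
45 = 32 + 8 + 4 + 1 in binary powers of 2.
So 2^45 ≡ 15 · 75 · 16 · 2 ≡ 162 (mod 181).
Squaring chain: 162 → 180; reaches −1, so base 2 does not prove 181 composite.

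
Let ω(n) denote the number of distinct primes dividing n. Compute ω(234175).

234175 = 5^2 · 9367
9367 = 17 · 551
551 = 19 · 29
234175 = 5^2 · 17 · 19 · 29, which has 4 distinct prime factors.

4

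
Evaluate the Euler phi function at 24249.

Factor: 24249 = 3 · 59 · 137.
φ(24249) = (3−1) · (59−1) · (137−1) = 2 · 58 · 136 = 15776.

15776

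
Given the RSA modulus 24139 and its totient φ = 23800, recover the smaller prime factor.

101

φ(n) = (p−1)(q−1) = n − (p+q) + 1, so p + q = 24139 − 23800 + 1 = 340.
p and q are the roots of t² − 340t + 24139 = 0.
Discriminant: 340² − 4·24139 = 115600 − 96556 = 19044; √19044 = 138.
q = (340 − 138)/2 = 101, p = (340 + 138)/2 = 239.
Check: 101 · 239 = 24139.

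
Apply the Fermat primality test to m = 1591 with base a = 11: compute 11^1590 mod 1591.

11^1 ≡ 11 (mod 1591)
11^2 ≡ 11^2 = 121 ≡ 121 (mod 1591)
11^4 ≡ 121^2 = 14641 ≡ 322 (mod 1591)
11^8 ≡ 322^2 = 103684 ≡ 269 (mod 1591)
11^16 ≡ 269^2 = 72361 ≡ 766 (mod 1591)
11^32 ≡ 766^2 = 586756 ≡ 1268 (mod 1591)
11^64 ≡ 1268^2 = 1607824 ≡ 914 (mod 1591)
11^128 ≡ 914^2 = 835396 ≡ 121 (mod 1591)
11^256 ≡ 121^2 = 14641 ≡ 322 (mod 1591)
11^512 ≡ 322^2 = 103684 ≡ 269 (mod 1591)
11^1024 ≡ 269^2 = 72361 ≡ 766 (mod 1591)
1590 = 1024 + 512 + 32 + 16 + 4 + 2 in binary powers of 2.
So 11^1590 ≡ 766 · 269 · 1268 · 766 · 322 · 121 ≡ 1000 (mod 1591).
Since 1000 ≠ 1, base 11 is a Fermat witness: 1591 is composite.

1000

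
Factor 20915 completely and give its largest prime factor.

20915 = 5 · 4183
4183 = 47 · 89
89 is prime.
So 20915 = 5 · 47 · 89; the largest prime factor is 89.

89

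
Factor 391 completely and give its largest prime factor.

23

391 = 17 · 23
23 is prime.
So 391 = 17 · 23; the largest prime factor is 23.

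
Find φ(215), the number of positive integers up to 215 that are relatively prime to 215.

Factor: 215 = 5 · 43.
φ(215) = (5−1) · (43−1) = 4 · 42 = 168.

168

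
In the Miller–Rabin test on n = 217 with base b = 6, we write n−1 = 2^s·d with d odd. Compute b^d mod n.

217 − 1 = 216 = 2^3 · 27, so d = 27.
6^1 ≡ 6 (mod 217)
6^2 ≡ 6^2 = 36 ≡ 36 (mod 217)
6^4 ≡ 36^2 = 1296 ≡ 211 (mod 217)
6^8 ≡ 211^2 = 44521 ≡ 36 (mod 217)
6^16 ≡ 36^2 = 1296 ≡ 211 (mod 217)
27 = 16 + 8 + 2 + 1 in binary powers of 2.
So 6^27 ≡ 211 · 36 · 36 · 6 ≡ 216 (mod 217).
Since 6^d ≡ 216 (mod 217), base 6 does not prove 217 composite.

216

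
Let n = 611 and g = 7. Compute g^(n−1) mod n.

7^1 ≡ 7 (mod 611)
7^2 ≡ 7^2 = 49 ≡ 49 (mod 611)
7^4 ≡ 49^2 = 2401 ≡ 568 (mod 611)
7^8 ≡ 568^2 = 322624 ≡ 16 (mod 611)
7^16 ≡ 16^2 = 256 ≡ 256 (mod 611)
7^32 ≡ 256^2 = 65536 ≡ 159 (mod 611)
7^64 ≡ 159^2 = 25281 ≡ 230 (mod 611)
7^128 ≡ 230^2 = 52900 ≡ 354 (mod 611)
7^256 ≡ 354^2 = 125316 ≡ 61 (mod 611)
7^512 ≡ 61^2 = 3721 ≡ 55 (mod 611)
610 = 512 + 64 + 32 + 2 in binary powers of 2.
So 7^610 ≡ 55 · 230 · 159 · 49 ≡ 17 (mod 611).
Since 17 ≠ 1, base 7 is a Fermat witness: 611 is composite.

17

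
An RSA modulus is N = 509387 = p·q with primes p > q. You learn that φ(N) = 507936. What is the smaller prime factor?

593

φ(n) = (p−1)(q−1) = n − (p+q) + 1, so p + q = 509387 − 507936 + 1 = 1452.
p and q are the roots of t² − 1452t + 509387 = 0.
Discriminant: 1452² − 4·509387 = 2108304 − 2037548 = 70756; √70756 = 266.
q = (1452 − 266)/2 = 593, p = (1452 + 266)/2 = 859.
Check: 593 · 859 = 509387.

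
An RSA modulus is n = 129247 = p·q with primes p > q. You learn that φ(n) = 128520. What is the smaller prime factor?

307

φ(n) = (p−1)(q−1) = n − (p+q) + 1, so p + q = 129247 − 128520 + 1 = 728.
p and q are the roots of t² − 728t + 129247 = 0.
Discriminant: 728² − 4·129247 = 529984 − 516988 = 12996; √12996 = 114.
q = (728 − 114)/2 = 307, p = (728 + 114)/2 = 421.
Check: 307 · 421 = 129247.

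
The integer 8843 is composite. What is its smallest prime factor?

8843 is odd.
Digit sum 23, not divisible by 3.
Ends in 3: not divisible by 5.
7: 8843 = 7·1263 + 2
11: 8843 = 11·803 + 10
13: 8843 = 13·680 + 3
17: 8843 = 17·520 + 3
19: 8843 = 19·465 + 8
23: 8843 = 23·384 + 11
29: 8843 = 29·304 + 27
31: 8843 = 31·285 + 8
37: 8843 = 37·239

37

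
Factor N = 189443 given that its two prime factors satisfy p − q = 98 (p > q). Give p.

Since p = q + 98, we have 189443 = q(q + 98), so q² + 98q − 189443 = 0.
Discriminant: 98² + 4·189443 = 9604 + 757772 = 767376; √767376 = 876.
q = (−98 + 876)/2 = 389, and p = q + 98 = 487.
Check: 389 · 487 = 189443.

487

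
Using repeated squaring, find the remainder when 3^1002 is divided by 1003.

3^1 ≡ 3 (mod 1003)
3^2 ≡ 3^2 = 9 ≡ 9 (mod 1003)
3^4 ≡ 9^2 = 81 ≡ 81 (mod 1003)
3^8 ≡ 81^2 = 6561 ≡ 543 (mod 1003)
3^16 ≡ 543^2 = 294849 ≡ 970 (mod 1003)
3^32 ≡ 970^2 = 940900 ≡ 86 (mod 1003)
3^64 ≡ 86^2 = 7396 ≡ 375 (mod 1003)
3^128 ≡ 375^2 = 140625 ≡ 205 (mod 1003)
3^256 ≡ 205^2 = 42025 ≡ 902 (mod 1003)
3^512 ≡ 902^2 = 813604 ≡ 171 (mod 1003)
1002 = 512 + 256 + 128 + 64 + 32 + 8 + 2 in binary powers of 2.
So 3^1002 ≡ 171 · 902 · 205 · 375 · 86 · 543 · 9 ≡ 144 (mod 1003).
Since 144 ≠ 1, base 3 is a Fermat witness: 1003 is composite.

144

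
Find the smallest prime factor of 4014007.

43

4014007 is odd.
Digit sum 16, not divisible by 3.
Ends in 7: not divisible by 5.
7: 4014007 = 7·573429 + 4
11: 4014007 = 11·364909 + 8
13: 4014007 = 13·308769 + 10
17: 4014007 = 17·236118 + 1
19: 4014007 = 19·211263 + 10
23: 4014007 = 23·174522 + 1
29: 4014007 = 29·138414 + 1
31: 4014007 = 31·129484 + 3
37: 4014007 = 37·108486 + 25
41: 4014007 = 41·97902 + 25
43: 4014007 = 43·93349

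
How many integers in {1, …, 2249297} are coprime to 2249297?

2195424

Factor: 2249297 = 89 · 127 · 199.
φ(2249297) = (89−1) · (127−1) · (199−1) = 88 · 126 · 198 = 2195424.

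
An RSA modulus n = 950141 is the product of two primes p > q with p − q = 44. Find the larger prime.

997

Since p = q + 44, we have 950141 = q(q + 44), so q² + 44q − 950141 = 0.
Discriminant: 44² + 4·950141 = 1936 + 3800564 = 3802500; √3802500 = 1950.
q = (−44 + 1950)/2 = 953, and p = q + 44 = 997.
Check: 953 · 997 = 950141.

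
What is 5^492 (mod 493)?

344

5^1 ≡ 5 (mod 493)
5^2 ≡ 5^2 = 25 ≡ 25 (mod 493)
5^4 ≡ 25^2 = 625 ≡ 132 (mod 493)
5^8 ≡ 132^2 = 17424 ≡ 169 (mod 493)
5^16 ≡ 169^2 = 28561 ≡ 460 (mod 493)
5^32 ≡ 460^2 = 211600 ≡ 103 (mod 493)
5^64 ≡ 103^2 = 10609 ≡ 256 (mod 493)
5^128 ≡ 256^2 = 65536 ≡ 460 (mod 493)
5^256 ≡ 460^2 = 211600 ≡ 103 (mod 493)
492 = 256 + 128 + 64 + 32 + 8 + 4 in binary powers of 2.
So 5^492 ≡ 103 · 460 · 256 · 103 · 169 · 132 ≡ 344 (mod 493).
Since 344 ≠ 1, base 5 is a Fermat witness: 493 is composite.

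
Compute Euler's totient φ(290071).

268800

Factor: 290071 = 17 · 113 · 151.
φ(290071) = (17−1) · (113−1) · (151−1) = 16 · 112 · 150 = 268800.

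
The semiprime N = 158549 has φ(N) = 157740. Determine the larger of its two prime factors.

φ(n) = (p−1)(q−1) = n − (p+q) + 1, so p + q = 158549 − 157740 + 1 = 810.
p and q are the roots of t² − 810t + 158549 = 0.
Discriminant: 810² − 4·158549 = 656100 − 634196 = 21904; √21904 = 148.
q = (810 − 148)/2 = 331, p = (810 + 148)/2 = 479.
Check: 331 · 479 = 158549.

479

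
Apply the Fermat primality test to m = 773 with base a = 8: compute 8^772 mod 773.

8^1 ≡ 8 (mod 773)
8^2 ≡ 8^2 = 64 ≡ 64 (mod 773)
8^4 ≡ 64^2 = 4096 ≡ 231 (mod 773)
8^8 ≡ 231^2 = 53361 ≡ 24 (mod 773)
8^16 ≡ 24^2 = 576 ≡ 576 (mod 773)
8^32 ≡ 576^2 = 331776 ≡ 159 (mod 773)
8^64 ≡ 159^2 = 25281 ≡ 545 (mod 773)
8^128 ≡ 545^2 = 297025 ≡ 193 (mod 773)
8^256 ≡ 193^2 = 37249 ≡ 145 (mod 773)
8^512 ≡ 145^2 = 21025 ≡ 154 (mod 773)
772 = 512 + 256 + 4 in binary powers of 2.
So 8^772 ≡ 154 · 145 · 231 ≡ 1 (mod 773).
Since the result is 1, base 8 gives no evidence that 773 is composite.

1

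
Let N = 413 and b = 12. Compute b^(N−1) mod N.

289

12^1 ≡ 12 (mod 413)
12^2 ≡ 12^2 = 144 ≡ 144 (mod 413)
12^4 ≡ 144^2 = 20736 ≡ 86 (mod 413)
12^8 ≡ 86^2 = 7396 ≡ 375 (mod 413)
12^16 ≡ 375^2 = 140625 ≡ 205 (mod 413)
12^32 ≡ 205^2 = 42025 ≡ 312 (mod 413)
12^64 ≡ 312^2 = 97344 ≡ 289 (mod 413)
12^128 ≡ 289^2 = 83521 ≡ 95 (mod 413)
12^256 ≡ 95^2 = 9025 ≡ 352 (mod 413)
412 = 256 + 128 + 16 + 8 + 4 in binary powers of 2.
So 12^412 ≡ 352 · 95 · 205 · 375 · 86 ≡ 289 (mod 413).
Since 289 ≠ 1, base 12 is a Fermat witness: 413 is composite.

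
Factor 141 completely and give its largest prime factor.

141 = 3 · 47
47 is prime.
So 141 = 3 · 47; the largest prime factor is 47.

47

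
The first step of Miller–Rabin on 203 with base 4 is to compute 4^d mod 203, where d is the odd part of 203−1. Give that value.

203 − 1 = 202 = 2^1 · 101, so d = 101.
4^1 ≡ 4 (mod 203)
4^2 ≡ 4^2 = 16 ≡ 16 (mod 203)
4^4 ≡ 16^2 = 256 ≡ 53 (mod 203)
4^8 ≡ 53^2 = 2809 ≡ 170 (mod 203)
4^16 ≡ 170^2 = 28900 ≡ 74 (mod 203)
4^32 ≡ 74^2 = 5476 ≡ 198 (mod 203)
4^64 ≡ 198^2 = 39204 ≡ 25 (mod 203)
101 = 64 + 32 + 4 + 1 in binary powers of 2.
So 4^101 ≡ 25 · 198 · 53 · 4 ≡ 93 (mod 203).
Squaring chain: 93; never reaches −1, so base 4 is a Miller–Rabin witness that 203 is composite.

93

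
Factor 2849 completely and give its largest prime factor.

37

2849 = 7 · 407
407 = 11 · 37
37 is prime.
So 2849 = 7 · 11 · 37; the largest prime factor is 37.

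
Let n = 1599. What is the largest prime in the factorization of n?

41

1599 = 3 · 533
533 = 13 · 41
41 is prime.
So 1599 = 3 · 13 · 41; the largest prime factor is 41.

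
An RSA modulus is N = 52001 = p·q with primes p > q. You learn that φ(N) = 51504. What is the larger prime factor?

349

φ(n) = (p−1)(q−1) = n − (p+q) + 1, so p + q = 52001 − 51504 + 1 = 498.
p and q are the roots of t² − 498t + 52001 = 0.
Discriminant: 498² − 4·52001 = 248004 − 208004 = 40000; √40000 = 200.
q = (498 − 200)/2 = 149, p = (498 + 200)/2 = 349.
Check: 149 · 349 = 52001.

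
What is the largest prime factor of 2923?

79

2923 = 37 · 79
79 is prime.
So 2923 = 37 · 79; the largest prime factor is 79.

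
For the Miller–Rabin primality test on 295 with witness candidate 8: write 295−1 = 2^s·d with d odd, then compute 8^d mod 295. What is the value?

295 − 1 = 294 = 2^1 · 147, so d = 147.
8^1 ≡ 8 (mod 295)
8^2 ≡ 8^2 = 64 ≡ 64 (mod 295)
8^4 ≡ 64^2 = 4096 ≡ 261 (mod 295)
8^8 ≡ 261^2 = 68121 ≡ 271 (mod 295)
8^16 ≡ 271^2 = 73441 ≡ 281 (mod 295)
8^32 ≡ 281^2 = 78961 ≡ 196 (mod 295)
8^64 ≡ 196^2 = 38416 ≡ 66 (mod 295)
8^128 ≡ 66^2 = 4356 ≡ 226 (mod 295)
147 = 128 + 16 + 2 + 1 in binary powers of 2.
So 8^147 ≡ 226 · 281 · 64 · 8 ≡ 172 (mod 295).
Squaring chain: 172; never reaches −1, so base 8 is a Miller–Rabin witness that 295 is composite.

172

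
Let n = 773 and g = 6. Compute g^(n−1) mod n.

1

6^1 ≡ 6 (mod 773)
6^2 ≡ 6^2 = 36 ≡ 36 (mod 773)
6^4 ≡ 36^2 = 1296 ≡ 523 (mod 773)
6^8 ≡ 523^2 = 273529 ≡ 660 (mod 773)
6^16 ≡ 660^2 = 435600 ≡ 401 (mod 773)
6^32 ≡ 401^2 = 160801 ≡ 17 (mod 773)
6^64 ≡ 17^2 = 289 ≡ 289 (mod 773)
6^128 ≡ 289^2 = 83521 ≡ 37 (mod 773)
6^256 ≡ 37^2 = 1369 ≡ 596 (mod 773)
6^512 ≡ 596^2 = 355216 ≡ 409 (mod 773)
772 = 512 + 256 + 4 in binary powers of 2.
So 6^772 ≡ 409 · 596 · 523 ≡ 1 (mod 773).
Since the result is 1, base 6 gives no evidence that 773 is composite.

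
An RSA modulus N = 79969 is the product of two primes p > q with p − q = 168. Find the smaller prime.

211

Since p = q + 168, we have 79969 = q(q + 168), so q² + 168q − 79969 = 0.
Discriminant: 168² + 4·79969 = 28224 + 319876 = 348100; √348100 = 590.
q = (−168 + 590)/2 = 211, and p = q + 168 = 379.
Check: 211 · 379 = 79969.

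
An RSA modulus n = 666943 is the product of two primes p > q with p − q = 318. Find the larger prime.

Since p = q + 318, we have 666943 = q(q + 318), so q² + 318q − 666943 = 0.
Discriminant: 318² + 4·666943 = 101124 + 2667772 = 2768896; √2768896 = 1664.
q = (−318 + 1664)/2 = 673, and p = q + 318 = 991.
Check: 673 · 991 = 666943.

991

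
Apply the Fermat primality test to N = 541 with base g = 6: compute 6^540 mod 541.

1

6^1 ≡ 6 (mod 541)
6^2 ≡ 6^2 = 36 ≡ 36 (mod 541)
6^4 ≡ 36^2 = 1296 ≡ 214 (mod 541)
6^8 ≡ 214^2 = 45796 ≡ 352 (mod 541)
6^16 ≡ 352^2 = 123904 ≡ 15 (mod 541)
6^32 ≡ 15^2 = 225 ≡ 225 (mod 541)
6^64 ≡ 225^2 = 50625 ≡ 312 (mod 541)
6^128 ≡ 312^2 = 97344 ≡ 505 (mod 541)
6^256 ≡ 505^2 = 255025 ≡ 214 (mod 541)
6^512 ≡ 214^2 = 45796 ≡ 352 (mod 541)
540 = 512 + 16 + 8 + 4 in binary powers of 2.
So 6^540 ≡ 352 · 15 · 352 · 214 ≡ 1 (mod 541).
Since the result is 1, base 6 gives no evidence that 541 is composite.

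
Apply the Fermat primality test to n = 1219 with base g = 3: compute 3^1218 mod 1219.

282

3^1 ≡ 3 (mod 1219)
3^2 ≡ 3^2 = 9 ≡ 9 (mod 1219)
3^4 ≡ 9^2 = 81 ≡ 81 (mod 1219)
3^8 ≡ 81^2 = 6561 ≡ 466 (mod 1219)
3^16 ≡ 466^2 = 217156 ≡ 174 (mod 1219)
3^32 ≡ 174^2 = 30276 ≡ 1020 (mod 1219)
3^64 ≡ 1020^2 = 1040400 ≡ 593 (mod 1219)
3^128 ≡ 593^2 = 351649 ≡ 577 (mod 1219)
3^256 ≡ 577^2 = 332929 ≡ 142 (mod 1219)
3^512 ≡ 142^2 = 20164 ≡ 660 (mod 1219)
3^1024 ≡ 660^2 = 435600 ≡ 417 (mod 1219)
1218 = 1024 + 128 + 64 + 2 in binary powers of 2.
So 3^1218 ≡ 417 · 577 · 593 · 9 ≡ 282 (mod 1219).
Since 282 ≠ 1, base 3 is a Fermat witness: 1219 is composite.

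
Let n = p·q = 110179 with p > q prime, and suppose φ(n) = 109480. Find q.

239

φ(n) = (p−1)(q−1) = n − (p+q) + 1, so p + q = 110179 − 109480 + 1 = 700.
p and q are the roots of t² − 700t + 110179 = 0.
Discriminant: 700² − 4·110179 = 490000 − 440716 = 49284; √49284 = 222.
q = (700 − 222)/2 = 239, p = (700 + 222)/2 = 461.
Check: 239 · 461 = 110179.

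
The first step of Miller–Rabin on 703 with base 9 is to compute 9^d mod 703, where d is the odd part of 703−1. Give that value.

1

703 − 1 = 702 = 2^1 · 351, so d = 351.
9^1 ≡ 9 (mod 703)
9^2 ≡ 9^2 = 81 ≡ 81 (mod 703)
9^4 ≡ 81^2 = 6561 ≡ 234 (mod 703)
9^8 ≡ 234^2 = 54756 ≡ 625 (mod 703)
9^16 ≡ 625^2 = 390625 ≡ 460 (mod 703)
9^32 ≡ 460^2 = 211600 ≡ 700 (mod 703)
9^64 ≡ 700^2 = 490000 ≡ 9 (mod 703)
9^128 ≡ 9^2 = 81 ≡ 81 (mod 703)
9^256 ≡ 81^2 = 6561 ≡ 234 (mod 703)
351 = 256 + 64 + 16 + 8 + 4 + 2 + 1 in binary powers of 2.
So 9^351 ≡ 234 · 9 · 460 · 625 · 234 · 81 · 9 ≡ 1 (mod 703).
Since 9^d ≡ 1 (mod 703), base 9 does not prove 703 composite.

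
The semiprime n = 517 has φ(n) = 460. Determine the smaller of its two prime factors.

11

φ(n) = (p−1)(q−1) = n − (p+q) + 1, so p + q = 517 − 460 + 1 = 58.
p and q are the roots of t² − 58t + 517 = 0.
Discriminant: 58² − 4·517 = 3364 − 2068 = 1296; √1296 = 36.
q = (58 − 36)/2 = 11, p = (58 + 36)/2 = 47.
Check: 11 · 47 = 517.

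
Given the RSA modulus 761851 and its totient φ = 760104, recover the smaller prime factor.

φ(n) = (p−1)(q−1) = n − (p+q) + 1, so p + q = 761851 − 760104 + 1 = 1748.
p and q are the roots of t² − 1748t + 761851 = 0.
Discriminant: 1748² − 4·761851 = 3055504 − 3047404 = 8100; √8100 = 90.
q = (1748 − 90)/2 = 829, p = (1748 + 90)/2 = 919.
Check: 829 · 919 = 761851.

829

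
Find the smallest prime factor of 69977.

69977 is odd.
Digit sum 38, not divisible by 3.
Ends in 7: not divisible by 5.
7: 69977 = 7·9996 + 5
11: 69977 = 11·6361 + 6
13: 69977 = 13·5382 + 11
17: 69977 = 17·4116 + 5
19: 69977 = 19·3683

19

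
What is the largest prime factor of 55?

11

55 = 5 · 11
11 is prime.
So 55 = 5 · 11; the largest prime factor is 11.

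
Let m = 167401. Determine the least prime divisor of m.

13

167401 is odd.
Digit sum 19, not divisible by 3.
Ends in 1: not divisible by 5.
7: 167401 = 7·23914 + 3
11: 167401 = 11·15218 + 3
13: 167401 = 13·12877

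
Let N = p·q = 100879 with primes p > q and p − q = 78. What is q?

281

Since p = q + 78, we have 100879 = q(q + 78), so q² + 78q − 100879 = 0.
Discriminant: 78² + 4·100879 = 6084 + 403516 = 409600; √409600 = 640.
q = (−78 + 640)/2 = 281, and p = q + 78 = 359.
Check: 281 · 359 = 100879.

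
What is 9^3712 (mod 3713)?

3390

9^1 ≡ 9 (mod 3713)
9^2 ≡ 9^2 = 81 ≡ 81 (mod 3713)
9^4 ≡ 81^2 = 6561 ≡ 2848 (mod 3713)
9^8 ≡ 2848^2 = 8111104 ≡ 1912 (mod 3713)
9^16 ≡ 1912^2 = 3655744 ≡ 2152 (mod 3713)
9^32 ≡ 2152^2 = 4631104 ≡ 993 (mod 3713)
9^64 ≡ 993^2 = 986049 ≡ 2104 (mod 3713)
9^128 ≡ 2104^2 = 4426816 ≡ 920 (mod 3713)
9^256 ≡ 920^2 = 846400 ≡ 3549 (mod 3713)
9^512 ≡ 3549^2 = 12595401 ≡ 905 (mod 3713)
9^1024 ≡ 905^2 = 819025 ≡ 2165 (mod 3713)
9^2048 ≡ 2165^2 = 4687225 ≡ 1419 (mod 3713)
3712 = 2048 + 1024 + 512 + 128 in binary powers of 2.
So 9^3712 ≡ 1419 · 2165 · 905 · 920 ≡ 3390 (mod 3713).
Since 3390 ≠ 1, base 9 is a Fermat witness: 3713 is composite.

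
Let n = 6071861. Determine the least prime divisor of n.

79

6071861 is odd.
Digit sum 29, not divisible by 3.
Ends in 1: not divisible by 5.
7: 6071861 = 7·867408 + 5
11: 6071861 = 11·551987 + 4
13: 6071861 = 13·467066 + 3
17: 6071861 = 17·357168 + 5
19: 6071861 = 19·319571 + 12
23: 6071861 = 23·263993 + 22
29: 6071861 = 29·209374 + 15
31: 6071861 = 31·195866 + 15
37: 6071861 = 37·164104 + 13
41: 6071861 = 41·148094 + 7
43: 6071861 = 43·141206 + 3
47: 6071861 = 47·129188 + 25
53: 6071861 = 53·114563 + 22
59: 6071861 = 59·102912 + 53
61: 6071861 = 61·99538 + 43
67: 6071861 = 67·90624 + 53
71: 6071861 = 71·85519 + 12
73: 6071861 = 73·83176 + 13
79: 6071861 = 79·76859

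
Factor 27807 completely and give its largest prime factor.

31

27807 = 3 · 9269
9269 = 13 · 713
713 = 23 · 31
31 is prime.
So 27807 = 3 · 13 · 23 · 31; the largest prime factor is 31.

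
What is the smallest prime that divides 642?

2

642 is even: 2 divides it.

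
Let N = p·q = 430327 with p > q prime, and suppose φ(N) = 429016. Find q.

653

φ(n) = (p−1)(q−1) = n − (p+q) + 1, so p + q = 430327 − 429016 + 1 = 1312.
p and q are the roots of t² − 1312t + 430327 = 0.
Discriminant: 1312² − 4·430327 = 1721344 − 1721308 = 36; √36 = 6.
q = (1312 − 6)/2 = 653, p = (1312 + 6)/2 = 659.
Check: 653 · 659 = 430327.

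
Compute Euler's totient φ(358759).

340032

Factor: 358759 = 29 · 89 · 139.
φ(358759) = (29−1) · (89−1) · (139−1) = 28 · 88 · 138 = 340032.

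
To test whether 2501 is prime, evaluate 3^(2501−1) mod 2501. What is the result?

3^1 ≡ 3 (mod 2501)
3^2 ≡ 3^2 = 9 ≡ 9 (mod 2501)
3^4 ≡ 9^2 = 81 ≡ 81 (mod 2501)
3^8 ≡ 81^2 = 6561 ≡ 1559 (mod 2501)
3^16 ≡ 1559^2 = 2430481 ≡ 2010 (mod 2501)
3^32 ≡ 2010^2 = 4040100 ≡ 985 (mod 2501)
3^64 ≡ 985^2 = 970225 ≡ 2338 (mod 2501)
3^128 ≡ 2338^2 = 5466244 ≡ 1559 (mod 2501)
3^256 ≡ 1559^2 = 2430481 ≡ 2010 (mod 2501)
3^512 ≡ 2010^2 = 4040100 ≡ 985 (mod 2501)
3^1024 ≡ 985^2 = 970225 ≡ 2338 (mod 2501)
3^2048 ≡ 2338^2 = 5466244 ≡ 1559 (mod 2501)
2500 = 2048 + 256 + 128 + 64 + 4 in binary powers of 2.
So 3^2500 ≡ 1559 · 2010 · 1559 · 2338 · 81 ≡ 245 (mod 2501).
Since 245 ≠ 1, base 3 is a Fermat witness: 2501 is composite.

245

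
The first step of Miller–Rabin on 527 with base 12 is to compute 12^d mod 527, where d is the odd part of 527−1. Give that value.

527 − 1 = 526 = 2^1 · 263, so d = 263.
12^1 ≡ 12 (mod 527)
12^2 ≡ 12^2 = 144 ≡ 144 (mod 527)
12^4 ≡ 144^2 = 20736 ≡ 183 (mod 527)
12^8 ≡ 183^2 = 33489 ≡ 288 (mod 527)
12^16 ≡ 288^2 = 82944 ≡ 205 (mod 527)
12^32 ≡ 205^2 = 42025 ≡ 392 (mod 527)
12^64 ≡ 392^2 = 153664 ≡ 307 (mod 527)
12^128 ≡ 307^2 = 94249 ≡ 443 (mod 527)
12^256 ≡ 443^2 = 196249 ≡ 205 (mod 527)
263 = 256 + 4 + 2 + 1 in binary powers of 2.
So 12^263 ≡ 205 · 183 · 144 · 12 ≡ 177 (mod 527).
Squaring chain: 177; never reaches −1, so base 12 is a Miller–Rabin witness that 527 is composite.

177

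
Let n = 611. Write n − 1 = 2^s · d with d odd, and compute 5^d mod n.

611 − 1 = 610 = 2^1 · 305, so d = 305.
5^1 ≡ 5 (mod 611)
5^2 ≡ 5^2 = 25 ≡ 25 (mod 611)
5^4 ≡ 25^2 = 625 ≡ 14 (mod 611)
5^8 ≡ 14^2 = 196 ≡ 196 (mod 611)
5^16 ≡ 196^2 = 38416 ≡ 534 (mod 611)
5^32 ≡ 534^2 = 285156 ≡ 430 (mod 611)
5^64 ≡ 430^2 = 184900 ≡ 378 (mod 611)
5^128 ≡ 378^2 = 142884 ≡ 521 (mod 611)
5^256 ≡ 521^2 = 271441 ≡ 157 (mod 611)
305 = 256 + 32 + 16 + 1 in binary powers of 2.
So 5^305 ≡ 157 · 430 · 534 · 5 ≡ 590 (mod 611).
Squaring chain: 590; never reaches −1, so base 5 is a Miller–Rabin witness that 611 is composite.

590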